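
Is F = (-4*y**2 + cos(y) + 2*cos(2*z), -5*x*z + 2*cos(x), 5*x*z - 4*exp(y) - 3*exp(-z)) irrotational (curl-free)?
No, ∇×F = (5*x - 4*exp(y), -5*z - 4*sin(2*z), 8*y - 5*z - 2*sin(x) + sin(y))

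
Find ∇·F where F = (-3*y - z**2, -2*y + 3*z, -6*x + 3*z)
1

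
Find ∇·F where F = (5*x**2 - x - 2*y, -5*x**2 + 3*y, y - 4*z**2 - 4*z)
10*x - 8*z - 2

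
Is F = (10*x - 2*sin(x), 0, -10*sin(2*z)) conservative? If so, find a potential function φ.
Yes, F is conservative. φ = 5*x**2 + 2*cos(x) + 5*cos(2*z)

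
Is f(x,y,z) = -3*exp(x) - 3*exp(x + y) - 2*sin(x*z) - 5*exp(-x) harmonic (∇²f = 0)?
No, ∇²f = 2*x**2*sin(x*z) + 2*z**2*sin(x*z) - 3*exp(x) - 6*exp(x + y) - 5*exp(-x)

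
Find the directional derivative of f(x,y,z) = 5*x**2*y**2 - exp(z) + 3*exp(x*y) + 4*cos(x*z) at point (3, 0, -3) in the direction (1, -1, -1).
sqrt(3)*(-24*exp(3)*sin(9) - 9*exp(3) + 1)*exp(-3)/3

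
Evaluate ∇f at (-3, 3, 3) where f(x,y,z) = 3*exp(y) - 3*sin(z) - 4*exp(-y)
(0, -sinh(3) + 7*cosh(3), -3*cos(3))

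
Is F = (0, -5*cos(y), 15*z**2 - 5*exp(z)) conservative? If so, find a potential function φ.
Yes, F is conservative. φ = 5*z**3 - 5*exp(z) - 5*sin(y)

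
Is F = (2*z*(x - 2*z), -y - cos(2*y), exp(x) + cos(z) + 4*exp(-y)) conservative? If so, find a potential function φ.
No, ∇×F = (-4*exp(-y), 2*x - 8*z - exp(x), 0) ≠ 0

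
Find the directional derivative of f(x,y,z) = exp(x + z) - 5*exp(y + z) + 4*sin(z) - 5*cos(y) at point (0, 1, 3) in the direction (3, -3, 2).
sqrt(22)*(-15*sin(1) + 8*cos(3) + 5*exp(3) + 5*exp(4))/22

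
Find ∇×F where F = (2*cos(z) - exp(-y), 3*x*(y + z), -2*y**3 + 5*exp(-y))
(-3*x - 6*y**2 - 5*exp(-y), -2*sin(z), 3*y + 3*z - exp(-y))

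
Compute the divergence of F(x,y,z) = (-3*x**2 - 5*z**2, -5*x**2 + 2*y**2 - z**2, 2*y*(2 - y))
-6*x + 4*y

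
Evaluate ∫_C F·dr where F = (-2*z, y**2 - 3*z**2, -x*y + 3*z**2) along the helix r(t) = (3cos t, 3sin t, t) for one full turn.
8*pi*(-6 + pi**2)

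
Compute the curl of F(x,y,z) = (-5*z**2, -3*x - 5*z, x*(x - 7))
(5, -2*x - 10*z + 7, -3)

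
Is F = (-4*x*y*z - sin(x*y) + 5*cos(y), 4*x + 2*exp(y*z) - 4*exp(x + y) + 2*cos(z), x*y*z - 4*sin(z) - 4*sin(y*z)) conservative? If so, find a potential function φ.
No, ∇×F = (x*z - 2*y*exp(y*z) - 4*z*cos(y*z) + 2*sin(z), y*(-4*x - z), 4*x*z + x*cos(x*y) - 4*exp(x + y) + 5*sin(y) + 4) ≠ 0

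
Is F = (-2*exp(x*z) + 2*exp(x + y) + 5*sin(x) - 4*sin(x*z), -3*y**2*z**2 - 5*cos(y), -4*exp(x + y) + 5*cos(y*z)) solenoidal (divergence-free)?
No, ∇·F = -6*y*z**2 - 5*y*sin(y*z) - 2*z*exp(x*z) - 4*z*cos(x*z) + 2*exp(x + y) + 5*sin(y) + 5*cos(x)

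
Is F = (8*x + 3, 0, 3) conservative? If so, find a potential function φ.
Yes, F is conservative. φ = 4*x**2 + 3*x + 3*z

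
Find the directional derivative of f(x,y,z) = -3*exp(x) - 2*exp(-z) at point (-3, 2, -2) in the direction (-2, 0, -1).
2*sqrt(5)*(3 - exp(5))*exp(-3)/5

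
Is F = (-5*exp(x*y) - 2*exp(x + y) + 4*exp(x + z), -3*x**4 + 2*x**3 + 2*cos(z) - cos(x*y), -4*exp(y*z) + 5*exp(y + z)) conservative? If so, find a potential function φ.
No, ∇×F = (-4*z*exp(y*z) + 5*exp(y + z) + 2*sin(z), 4*exp(x + z), -12*x**3 + 6*x**2 + 5*x*exp(x*y) + y*sin(x*y) + 2*exp(x + y)) ≠ 0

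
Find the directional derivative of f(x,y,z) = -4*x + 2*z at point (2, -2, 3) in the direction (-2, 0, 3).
14*sqrt(13)/13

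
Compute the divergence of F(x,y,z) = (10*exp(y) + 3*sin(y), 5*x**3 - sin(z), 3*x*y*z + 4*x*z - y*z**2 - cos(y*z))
3*x*y + 4*x - 2*y*z + y*sin(y*z)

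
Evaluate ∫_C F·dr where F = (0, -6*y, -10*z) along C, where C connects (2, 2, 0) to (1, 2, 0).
0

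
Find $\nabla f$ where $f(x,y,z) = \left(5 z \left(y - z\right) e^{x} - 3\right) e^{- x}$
(3*exp(-x), 5*z, 5*y - 10*z)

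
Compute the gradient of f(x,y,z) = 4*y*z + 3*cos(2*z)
(0, 4*z, 4*y - 6*sin(2*z))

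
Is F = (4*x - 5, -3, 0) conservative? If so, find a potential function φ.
Yes, F is conservative. φ = 2*x**2 - 5*x - 3*y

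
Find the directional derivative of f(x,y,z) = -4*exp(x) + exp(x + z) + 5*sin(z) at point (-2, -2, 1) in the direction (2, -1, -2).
-10*cos(1)/3 - 8*exp(-2)/3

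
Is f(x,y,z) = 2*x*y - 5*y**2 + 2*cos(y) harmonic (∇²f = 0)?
No, ∇²f = -2*cos(y) - 10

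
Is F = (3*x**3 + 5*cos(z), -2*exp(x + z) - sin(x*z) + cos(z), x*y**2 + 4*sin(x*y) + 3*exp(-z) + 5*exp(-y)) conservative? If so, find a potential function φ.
No, ∇×F = (2*x*y + 4*x*cos(x*y) + x*cos(x*z) + 2*exp(x + z) + sin(z) - 5*exp(-y), -y**2 - 4*y*cos(x*y) - 5*sin(z), -z*cos(x*z) - 2*exp(x + z)) ≠ 0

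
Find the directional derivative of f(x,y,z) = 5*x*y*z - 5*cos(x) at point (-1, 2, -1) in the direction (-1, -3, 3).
5*sqrt(19)*(-7 + sin(1))/19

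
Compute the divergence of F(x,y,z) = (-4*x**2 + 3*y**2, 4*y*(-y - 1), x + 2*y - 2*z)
-8*x - 8*y - 6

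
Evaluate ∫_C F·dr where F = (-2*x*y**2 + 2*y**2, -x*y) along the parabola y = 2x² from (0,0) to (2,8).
-256/3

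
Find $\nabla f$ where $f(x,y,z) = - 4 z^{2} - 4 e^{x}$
(-4*exp(x), 0, -8*z)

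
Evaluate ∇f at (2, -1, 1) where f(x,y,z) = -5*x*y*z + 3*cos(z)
(5, -10, 10 - 3*sin(1))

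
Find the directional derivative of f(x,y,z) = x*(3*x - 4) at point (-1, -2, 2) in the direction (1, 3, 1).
-10*sqrt(11)/11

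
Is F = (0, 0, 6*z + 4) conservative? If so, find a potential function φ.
Yes, F is conservative. φ = z*(3*z + 4)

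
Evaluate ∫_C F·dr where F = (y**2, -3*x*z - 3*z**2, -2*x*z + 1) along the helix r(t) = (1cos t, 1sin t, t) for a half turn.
-3*pi**2/4 + 8/3 + 7*pi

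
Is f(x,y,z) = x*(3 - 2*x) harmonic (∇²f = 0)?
No, ∇²f = -4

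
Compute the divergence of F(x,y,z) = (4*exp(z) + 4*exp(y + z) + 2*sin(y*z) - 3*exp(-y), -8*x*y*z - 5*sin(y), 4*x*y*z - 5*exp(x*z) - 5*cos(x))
4*x*y - 8*x*z - 5*x*exp(x*z) - 5*cos(y)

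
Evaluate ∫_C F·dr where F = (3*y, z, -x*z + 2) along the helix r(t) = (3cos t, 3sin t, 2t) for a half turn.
12 - 19*pi/2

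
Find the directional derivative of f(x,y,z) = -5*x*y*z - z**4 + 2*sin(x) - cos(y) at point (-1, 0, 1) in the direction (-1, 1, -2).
sqrt(6)*(13 - 2*cos(1))/6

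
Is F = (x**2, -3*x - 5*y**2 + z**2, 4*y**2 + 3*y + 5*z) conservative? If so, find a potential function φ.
No, ∇×F = (8*y - 2*z + 3, 0, -3) ≠ 0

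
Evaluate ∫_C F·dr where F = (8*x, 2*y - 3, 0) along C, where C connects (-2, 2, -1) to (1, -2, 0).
0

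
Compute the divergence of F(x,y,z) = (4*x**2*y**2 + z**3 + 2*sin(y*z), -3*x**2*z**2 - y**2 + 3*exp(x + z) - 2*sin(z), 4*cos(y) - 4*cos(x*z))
8*x*y**2 + 4*x*sin(x*z) - 2*y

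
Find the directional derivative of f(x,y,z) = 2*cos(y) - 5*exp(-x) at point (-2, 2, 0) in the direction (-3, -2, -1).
sqrt(14)*(-15*exp(2) + 4*sin(2))/14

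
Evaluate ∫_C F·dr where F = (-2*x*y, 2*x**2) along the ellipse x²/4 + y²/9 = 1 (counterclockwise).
0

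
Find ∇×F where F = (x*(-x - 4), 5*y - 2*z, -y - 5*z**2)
(1, 0, 0)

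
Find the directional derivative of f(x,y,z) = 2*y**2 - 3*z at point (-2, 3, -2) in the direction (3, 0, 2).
-6*sqrt(13)/13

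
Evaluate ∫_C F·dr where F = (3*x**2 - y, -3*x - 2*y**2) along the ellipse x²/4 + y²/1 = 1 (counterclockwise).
-4*pi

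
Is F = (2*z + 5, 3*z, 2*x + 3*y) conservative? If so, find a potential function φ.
Yes, F is conservative. φ = 2*x*z + 5*x + 3*y*z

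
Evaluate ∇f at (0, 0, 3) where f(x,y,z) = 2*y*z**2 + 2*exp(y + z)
(0, 18 + 2*exp(3), 2*exp(3))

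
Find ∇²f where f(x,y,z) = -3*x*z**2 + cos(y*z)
-6*x - y**2*cos(y*z) - z**2*cos(y*z)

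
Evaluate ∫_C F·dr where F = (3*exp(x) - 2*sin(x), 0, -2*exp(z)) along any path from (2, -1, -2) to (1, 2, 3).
-2*exp(3) - 3*exp(2) + 2*exp(-2) - 2*cos(2) + 2*cos(1) + 3*E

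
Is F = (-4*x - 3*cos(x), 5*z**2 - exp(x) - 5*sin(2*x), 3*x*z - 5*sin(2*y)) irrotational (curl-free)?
No, ∇×F = (-10*z - 10*cos(2*y), -3*z, -exp(x) - 10*cos(2*x))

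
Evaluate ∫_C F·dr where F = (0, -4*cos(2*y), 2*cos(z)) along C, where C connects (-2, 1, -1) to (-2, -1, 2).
2*sin(1) + 6*sin(2)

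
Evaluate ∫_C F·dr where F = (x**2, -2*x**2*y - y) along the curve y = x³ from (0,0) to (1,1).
-11/12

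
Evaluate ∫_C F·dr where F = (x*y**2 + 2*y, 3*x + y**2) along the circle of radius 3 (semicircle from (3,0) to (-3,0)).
9*pi/2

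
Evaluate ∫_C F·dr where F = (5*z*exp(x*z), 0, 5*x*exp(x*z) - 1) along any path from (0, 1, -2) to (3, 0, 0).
-2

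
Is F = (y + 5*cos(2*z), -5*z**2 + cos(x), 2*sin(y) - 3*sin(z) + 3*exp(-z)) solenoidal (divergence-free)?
No, ∇·F = -3*cos(z) - 3*exp(-z)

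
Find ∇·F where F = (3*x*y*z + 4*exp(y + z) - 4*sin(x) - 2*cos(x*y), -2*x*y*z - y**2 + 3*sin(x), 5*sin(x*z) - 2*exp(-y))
-2*x*z + 5*x*cos(x*z) + 3*y*z + 2*y*sin(x*y) - 2*y - 4*cos(x)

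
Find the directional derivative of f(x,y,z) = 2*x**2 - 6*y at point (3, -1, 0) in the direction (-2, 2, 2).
-6*sqrt(3)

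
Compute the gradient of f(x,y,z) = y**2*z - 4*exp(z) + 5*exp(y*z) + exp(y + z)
(0, 2*y*z + 5*z*exp(y*z) + exp(y + z), y**2 + 5*y*exp(y*z) - 4*exp(z) + exp(y + z))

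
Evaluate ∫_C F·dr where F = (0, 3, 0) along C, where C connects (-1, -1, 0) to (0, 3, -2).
12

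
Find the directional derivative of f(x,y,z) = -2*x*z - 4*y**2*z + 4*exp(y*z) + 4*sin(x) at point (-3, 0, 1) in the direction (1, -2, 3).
2*sqrt(14)*(cos(3) + 2)/7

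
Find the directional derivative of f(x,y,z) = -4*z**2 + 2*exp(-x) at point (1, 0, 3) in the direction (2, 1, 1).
sqrt(6)*(-4*E - 2/3)*exp(-1)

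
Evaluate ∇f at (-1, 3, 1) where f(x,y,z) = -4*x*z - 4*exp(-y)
(-4, 4*exp(-3), 4)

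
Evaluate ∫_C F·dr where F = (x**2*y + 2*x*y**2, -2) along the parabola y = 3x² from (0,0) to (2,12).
936/5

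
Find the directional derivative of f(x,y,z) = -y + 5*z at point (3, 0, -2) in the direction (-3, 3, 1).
2*sqrt(19)/19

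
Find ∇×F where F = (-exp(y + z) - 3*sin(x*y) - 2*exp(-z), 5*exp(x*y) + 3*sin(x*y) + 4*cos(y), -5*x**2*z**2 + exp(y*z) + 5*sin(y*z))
(z*(exp(y*z) + 5*cos(y*z)), 10*x*z**2 - exp(y + z) + 2*exp(-z), 3*x*cos(x*y) + 5*y*exp(x*y) + 3*y*cos(x*y) + exp(y + z))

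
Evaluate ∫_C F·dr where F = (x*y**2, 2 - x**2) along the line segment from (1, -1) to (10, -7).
2949/2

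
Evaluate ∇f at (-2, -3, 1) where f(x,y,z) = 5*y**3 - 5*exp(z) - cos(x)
(-sin(2), 135, -5*E)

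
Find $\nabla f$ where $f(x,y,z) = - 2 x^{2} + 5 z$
(-4*x, 0, 5)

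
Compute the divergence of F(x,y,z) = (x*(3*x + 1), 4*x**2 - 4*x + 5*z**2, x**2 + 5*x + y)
6*x + 1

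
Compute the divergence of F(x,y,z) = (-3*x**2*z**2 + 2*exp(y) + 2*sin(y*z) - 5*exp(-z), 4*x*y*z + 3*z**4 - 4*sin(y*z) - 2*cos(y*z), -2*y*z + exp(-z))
-6*x*z**2 + 4*x*z - 2*y + 2*z*sin(y*z) - 4*z*cos(y*z) - exp(-z)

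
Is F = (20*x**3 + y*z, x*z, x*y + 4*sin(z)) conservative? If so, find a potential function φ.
Yes, F is conservative. φ = 5*x**4 + x*y*z - 4*cos(z)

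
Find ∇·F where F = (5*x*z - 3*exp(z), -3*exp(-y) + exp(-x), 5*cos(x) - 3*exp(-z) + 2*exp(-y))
5*z + 3*exp(-z) + 3*exp(-y)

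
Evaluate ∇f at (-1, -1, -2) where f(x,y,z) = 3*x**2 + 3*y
(-6, 3, 0)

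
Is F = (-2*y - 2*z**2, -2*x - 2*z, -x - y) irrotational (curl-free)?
No, ∇×F = (1, 1 - 4*z, 0)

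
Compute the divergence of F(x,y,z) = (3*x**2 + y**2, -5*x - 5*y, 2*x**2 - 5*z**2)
6*x - 10*z - 5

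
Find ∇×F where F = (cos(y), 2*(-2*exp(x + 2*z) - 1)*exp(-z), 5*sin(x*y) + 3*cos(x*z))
(5*x*cos(x*y) + 4*exp(x + z) - 2*exp(-z), -5*y*cos(x*y) + 3*z*sin(x*z), -4*exp(x + z) + sin(y))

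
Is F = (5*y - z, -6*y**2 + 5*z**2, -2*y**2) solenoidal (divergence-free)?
No, ∇·F = -12*y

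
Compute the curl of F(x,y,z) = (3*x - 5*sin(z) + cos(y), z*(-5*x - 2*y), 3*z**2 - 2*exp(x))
(5*x + 2*y, 2*exp(x) - 5*cos(z), -5*z + sin(y))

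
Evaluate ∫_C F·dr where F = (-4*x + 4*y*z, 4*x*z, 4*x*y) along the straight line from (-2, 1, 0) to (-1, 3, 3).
-30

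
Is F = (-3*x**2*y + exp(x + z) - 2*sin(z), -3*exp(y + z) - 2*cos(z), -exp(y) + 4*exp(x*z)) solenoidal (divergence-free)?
No, ∇·F = -6*x*y + 4*x*exp(x*z) + exp(x + z) - 3*exp(y + z)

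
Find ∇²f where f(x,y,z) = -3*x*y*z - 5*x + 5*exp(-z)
5*exp(-z)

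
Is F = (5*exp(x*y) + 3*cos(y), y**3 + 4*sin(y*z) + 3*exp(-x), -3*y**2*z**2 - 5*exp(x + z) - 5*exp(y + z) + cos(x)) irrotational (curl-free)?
No, ∇×F = (-6*y*z**2 - 4*y*cos(y*z) - 5*exp(y + z), 5*exp(x + z) + sin(x), -5*x*exp(x*y) + 3*sin(y) - 3*exp(-x))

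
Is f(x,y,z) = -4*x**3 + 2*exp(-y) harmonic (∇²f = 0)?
No, ∇²f = -24*x + 2*exp(-y)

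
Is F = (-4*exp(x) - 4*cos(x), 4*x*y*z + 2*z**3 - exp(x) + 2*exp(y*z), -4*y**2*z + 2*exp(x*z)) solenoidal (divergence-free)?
No, ∇·F = 4*x*z + 2*x*exp(x*z) - 4*y**2 + 2*z*exp(y*z) - 4*exp(x) + 4*sin(x)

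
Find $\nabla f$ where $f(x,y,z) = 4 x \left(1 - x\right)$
(4 - 8*x, 0, 0)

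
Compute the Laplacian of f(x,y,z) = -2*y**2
-4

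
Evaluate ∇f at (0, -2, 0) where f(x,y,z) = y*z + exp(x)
(1, 0, -2)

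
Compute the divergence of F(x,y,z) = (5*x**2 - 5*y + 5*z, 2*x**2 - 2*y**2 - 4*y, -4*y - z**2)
10*x - 4*y - 2*z - 4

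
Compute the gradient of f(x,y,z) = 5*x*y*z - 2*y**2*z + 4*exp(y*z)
(5*y*z, z*(5*x - 4*y + 4*exp(y*z)), y*(5*x - 2*y + 4*exp(y*z)))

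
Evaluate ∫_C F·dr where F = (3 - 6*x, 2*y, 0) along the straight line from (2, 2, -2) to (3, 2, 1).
-12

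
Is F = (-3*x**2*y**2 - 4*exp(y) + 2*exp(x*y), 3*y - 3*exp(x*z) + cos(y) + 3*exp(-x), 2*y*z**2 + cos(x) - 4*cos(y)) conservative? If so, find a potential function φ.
No, ∇×F = (3*x*exp(x*z) + 2*z**2 + 4*sin(y), sin(x), 6*x**2*y - 2*x*exp(x*y) - 3*z*exp(x*z) + 4*exp(y) - 3*exp(-x)) ≠ 0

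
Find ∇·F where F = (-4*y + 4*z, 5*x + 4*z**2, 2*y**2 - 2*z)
-2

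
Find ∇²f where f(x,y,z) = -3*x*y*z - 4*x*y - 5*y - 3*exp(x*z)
3*(-x**2 - z**2)*exp(x*z)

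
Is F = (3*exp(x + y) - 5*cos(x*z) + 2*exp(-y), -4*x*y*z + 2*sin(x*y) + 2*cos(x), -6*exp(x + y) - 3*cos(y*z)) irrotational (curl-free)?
No, ∇×F = (4*x*y + 3*z*sin(y*z) - 6*exp(x + y), 5*x*sin(x*z) + 6*exp(x + y), -4*y*z + 2*y*cos(x*y) - 3*exp(x + y) - 2*sin(x) + 2*exp(-y))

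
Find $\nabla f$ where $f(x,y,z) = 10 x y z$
(10*y*z, 10*x*z, 10*x*y)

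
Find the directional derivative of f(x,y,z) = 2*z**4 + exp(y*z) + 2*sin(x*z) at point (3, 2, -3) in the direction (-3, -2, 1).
4*sqrt(14)*(-27*exp(6) + 3*exp(6)*cos(9) + 1)*exp(-6)/7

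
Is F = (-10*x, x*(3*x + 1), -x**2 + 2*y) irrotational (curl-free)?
No, ∇×F = (2, 2*x, 6*x + 1)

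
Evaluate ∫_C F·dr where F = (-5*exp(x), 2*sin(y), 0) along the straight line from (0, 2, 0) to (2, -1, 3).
-5*exp(2) - 2*cos(1) + 2*cos(2) + 5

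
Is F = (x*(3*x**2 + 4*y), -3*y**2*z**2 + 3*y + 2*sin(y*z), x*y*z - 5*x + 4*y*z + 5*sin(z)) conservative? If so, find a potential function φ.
No, ∇×F = (x*z + 6*y**2*z - 2*y*cos(y*z) + 4*z, -y*z + 5, -4*x) ≠ 0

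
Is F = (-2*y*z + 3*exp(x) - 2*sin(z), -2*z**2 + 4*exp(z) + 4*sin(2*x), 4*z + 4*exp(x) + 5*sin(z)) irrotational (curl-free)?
No, ∇×F = (4*z - 4*exp(z), -2*y - 4*exp(x) - 2*cos(z), 2*z + 8*cos(2*x))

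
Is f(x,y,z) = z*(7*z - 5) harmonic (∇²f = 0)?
No, ∇²f = 14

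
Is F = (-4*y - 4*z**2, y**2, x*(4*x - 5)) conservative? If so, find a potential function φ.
No, ∇×F = (0, -8*x - 8*z + 5, 4) ≠ 0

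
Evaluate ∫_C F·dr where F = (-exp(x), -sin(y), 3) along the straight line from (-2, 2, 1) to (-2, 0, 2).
4 - cos(2)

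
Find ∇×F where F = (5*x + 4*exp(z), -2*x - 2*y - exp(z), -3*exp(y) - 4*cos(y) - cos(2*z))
(-3*exp(y) + exp(z) + 4*sin(y), 4*exp(z), -2)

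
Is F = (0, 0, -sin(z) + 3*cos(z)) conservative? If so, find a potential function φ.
Yes, F is conservative. φ = 3*sin(z) + cos(z)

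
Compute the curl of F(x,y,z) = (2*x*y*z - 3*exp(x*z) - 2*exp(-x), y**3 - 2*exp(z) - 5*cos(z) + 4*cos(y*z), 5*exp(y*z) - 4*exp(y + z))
(4*y*sin(y*z) + 5*z*exp(y*z) + 2*exp(z) - 4*exp(y + z) - 5*sin(z), x*(2*y - 3*exp(x*z)), -2*x*z)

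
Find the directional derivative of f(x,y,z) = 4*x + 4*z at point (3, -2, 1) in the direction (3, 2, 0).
12*sqrt(13)/13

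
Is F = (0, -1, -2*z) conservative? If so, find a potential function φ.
Yes, F is conservative. φ = -y - z**2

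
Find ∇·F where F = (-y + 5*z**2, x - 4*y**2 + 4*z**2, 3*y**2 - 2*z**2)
-8*y - 4*z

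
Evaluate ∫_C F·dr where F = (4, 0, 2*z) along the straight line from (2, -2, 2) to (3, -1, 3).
9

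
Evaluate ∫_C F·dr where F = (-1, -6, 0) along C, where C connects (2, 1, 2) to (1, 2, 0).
-5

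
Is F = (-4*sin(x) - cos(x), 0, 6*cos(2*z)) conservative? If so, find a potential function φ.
Yes, F is conservative. φ = -sin(x) + 3*sin(2*z) + 4*cos(x)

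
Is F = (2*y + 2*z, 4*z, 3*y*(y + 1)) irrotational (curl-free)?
No, ∇×F = (6*y - 1, 2, -2)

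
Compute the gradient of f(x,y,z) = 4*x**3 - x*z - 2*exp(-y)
(12*x**2 - z, 2*exp(-y), -x)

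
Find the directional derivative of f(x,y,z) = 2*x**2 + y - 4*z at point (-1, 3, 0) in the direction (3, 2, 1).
-sqrt(14)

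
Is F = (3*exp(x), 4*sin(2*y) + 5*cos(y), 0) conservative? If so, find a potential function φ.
Yes, F is conservative. φ = 3*exp(x) + 5*sin(y) - 2*cos(2*y)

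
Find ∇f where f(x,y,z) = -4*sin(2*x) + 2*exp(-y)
(-8*cos(2*x), -2*exp(-y), 0)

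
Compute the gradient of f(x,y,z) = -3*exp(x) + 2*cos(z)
(-3*exp(x), 0, -2*sin(z))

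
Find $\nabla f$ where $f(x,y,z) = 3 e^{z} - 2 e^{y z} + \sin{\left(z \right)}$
(0, -2*z*exp(y*z), -2*y*exp(y*z) + 3*exp(z) + cos(z))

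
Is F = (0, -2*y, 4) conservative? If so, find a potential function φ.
Yes, F is conservative. φ = -y**2 + 4*z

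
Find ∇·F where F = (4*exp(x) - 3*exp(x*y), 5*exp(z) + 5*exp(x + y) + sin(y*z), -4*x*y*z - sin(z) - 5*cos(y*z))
-4*x*y - 3*y*exp(x*y) + 5*y*sin(y*z) + z*cos(y*z) + 4*exp(x) + 5*exp(x + y) - cos(z)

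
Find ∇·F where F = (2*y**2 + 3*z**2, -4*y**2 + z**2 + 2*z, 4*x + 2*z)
2 - 8*y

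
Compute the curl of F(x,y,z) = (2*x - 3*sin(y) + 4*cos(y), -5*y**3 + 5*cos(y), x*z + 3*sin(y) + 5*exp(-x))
(3*cos(y), -z + 5*exp(-x), 4*sin(y) + 3*cos(y))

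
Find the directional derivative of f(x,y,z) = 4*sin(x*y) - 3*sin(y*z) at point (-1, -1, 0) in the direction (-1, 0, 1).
sqrt(2)*(4*cos(1) + 3)/2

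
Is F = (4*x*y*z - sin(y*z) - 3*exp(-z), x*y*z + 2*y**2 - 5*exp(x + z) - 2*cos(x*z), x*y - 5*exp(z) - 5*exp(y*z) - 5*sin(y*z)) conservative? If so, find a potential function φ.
No, ∇×F = (-x*y - 2*x*sin(x*z) + x - 5*z*exp(y*z) - 5*z*cos(y*z) + 5*exp(x + z), 4*x*y - y*cos(y*z) - y + 3*exp(-z), -4*x*z + y*z + 2*z*sin(x*z) + z*cos(y*z) - 5*exp(x + z)) ≠ 0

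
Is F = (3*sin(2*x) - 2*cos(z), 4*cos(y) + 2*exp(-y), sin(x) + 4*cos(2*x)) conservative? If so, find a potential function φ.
No, ∇×F = (0, 8*sin(2*x) + 2*sin(z) - cos(x), 0) ≠ 0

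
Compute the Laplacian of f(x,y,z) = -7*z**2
-14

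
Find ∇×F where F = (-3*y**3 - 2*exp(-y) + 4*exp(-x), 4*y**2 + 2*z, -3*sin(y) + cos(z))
(-3*cos(y) - 2, 0, 9*y**2 - 2*exp(-y))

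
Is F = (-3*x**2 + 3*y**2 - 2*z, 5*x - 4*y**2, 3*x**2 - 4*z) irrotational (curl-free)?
No, ∇×F = (0, -6*x - 2, 5 - 6*y)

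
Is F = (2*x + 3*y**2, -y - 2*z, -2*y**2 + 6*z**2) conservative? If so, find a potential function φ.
No, ∇×F = (2 - 4*y, 0, -6*y) ≠ 0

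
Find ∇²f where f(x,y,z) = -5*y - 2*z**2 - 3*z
-4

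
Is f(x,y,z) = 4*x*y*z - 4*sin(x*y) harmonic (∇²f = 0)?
No, ∇²f = 4*(x**2 + y**2)*sin(x*y)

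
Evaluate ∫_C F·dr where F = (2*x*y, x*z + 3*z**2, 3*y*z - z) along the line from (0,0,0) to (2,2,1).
61/6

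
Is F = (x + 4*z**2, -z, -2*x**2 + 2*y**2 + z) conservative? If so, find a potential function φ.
No, ∇×F = (4*y + 1, 4*x + 8*z, 0) ≠ 0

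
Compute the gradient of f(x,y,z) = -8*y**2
(0, -16*y, 0)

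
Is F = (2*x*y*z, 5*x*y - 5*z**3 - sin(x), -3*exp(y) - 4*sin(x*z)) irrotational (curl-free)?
No, ∇×F = (15*z**2 - 3*exp(y), 2*x*y + 4*z*cos(x*z), -2*x*z + 5*y - cos(x))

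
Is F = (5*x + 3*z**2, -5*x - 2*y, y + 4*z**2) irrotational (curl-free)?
No, ∇×F = (1, 6*z, -5)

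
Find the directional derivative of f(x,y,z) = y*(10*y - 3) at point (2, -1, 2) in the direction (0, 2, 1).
-46*sqrt(5)/5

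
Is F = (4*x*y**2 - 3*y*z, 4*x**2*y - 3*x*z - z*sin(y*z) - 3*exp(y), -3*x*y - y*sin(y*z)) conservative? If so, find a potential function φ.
Yes, F is conservative. φ = 2*x**2*y**2 - 3*x*y*z - 3*exp(y) + cos(y*z)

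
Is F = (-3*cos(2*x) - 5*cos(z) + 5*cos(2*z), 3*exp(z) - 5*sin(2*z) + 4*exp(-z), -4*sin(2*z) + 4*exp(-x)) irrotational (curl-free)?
No, ∇×F = (10*cos(2*z) - 7*sinh(z) + cosh(z), 5*sin(z) - 10*sin(2*z) + 4*exp(-x), 0)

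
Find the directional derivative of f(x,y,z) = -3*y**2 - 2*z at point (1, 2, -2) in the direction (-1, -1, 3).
6*sqrt(11)/11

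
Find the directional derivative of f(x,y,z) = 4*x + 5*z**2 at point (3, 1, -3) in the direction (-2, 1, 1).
-19*sqrt(6)/3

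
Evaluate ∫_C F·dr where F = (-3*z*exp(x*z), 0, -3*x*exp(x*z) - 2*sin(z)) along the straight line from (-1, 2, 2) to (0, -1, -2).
-3 + 3*exp(-2)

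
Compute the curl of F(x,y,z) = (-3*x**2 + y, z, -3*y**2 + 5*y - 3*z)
(4 - 6*y, 0, -1)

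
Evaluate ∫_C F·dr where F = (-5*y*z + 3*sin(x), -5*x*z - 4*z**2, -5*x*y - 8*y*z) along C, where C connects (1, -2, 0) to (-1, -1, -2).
26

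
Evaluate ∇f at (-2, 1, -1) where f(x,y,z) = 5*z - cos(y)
(0, sin(1), 5)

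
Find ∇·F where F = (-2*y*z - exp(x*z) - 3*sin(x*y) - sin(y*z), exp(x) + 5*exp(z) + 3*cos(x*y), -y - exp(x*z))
-x*exp(x*z) - 3*x*sin(x*y) - 3*y*cos(x*y) - z*exp(x*z)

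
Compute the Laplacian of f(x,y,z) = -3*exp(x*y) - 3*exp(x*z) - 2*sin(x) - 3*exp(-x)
-3*x**2*exp(x*y) - 3*x**2*exp(x*z) - 3*y**2*exp(x*y) - 3*z**2*exp(x*z) + 2*sin(x) - 3*exp(-x)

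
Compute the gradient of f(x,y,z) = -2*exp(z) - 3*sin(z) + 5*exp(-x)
(-5*exp(-x), 0, -2*exp(z) - 3*cos(z))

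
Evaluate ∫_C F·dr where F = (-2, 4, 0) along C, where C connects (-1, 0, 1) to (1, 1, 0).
0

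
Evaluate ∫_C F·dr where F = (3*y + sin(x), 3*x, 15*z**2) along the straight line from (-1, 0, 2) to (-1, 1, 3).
92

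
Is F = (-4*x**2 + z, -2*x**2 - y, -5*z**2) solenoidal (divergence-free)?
No, ∇·F = -8*x - 10*z - 1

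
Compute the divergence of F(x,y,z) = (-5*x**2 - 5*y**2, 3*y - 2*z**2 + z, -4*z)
-10*x - 1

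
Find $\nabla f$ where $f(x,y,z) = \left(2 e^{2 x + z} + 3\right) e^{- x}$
((2*exp(2*x + z) - 3)*exp(-x), 0, 2*exp(x + z))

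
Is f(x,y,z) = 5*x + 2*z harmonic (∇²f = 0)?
Yes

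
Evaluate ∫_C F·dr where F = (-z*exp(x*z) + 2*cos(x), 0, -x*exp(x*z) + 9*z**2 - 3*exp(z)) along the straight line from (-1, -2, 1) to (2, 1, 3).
-exp(6) - 3*exp(3) + exp(-1) + 2*sin(1) + 2*sin(2) + 3*E + 78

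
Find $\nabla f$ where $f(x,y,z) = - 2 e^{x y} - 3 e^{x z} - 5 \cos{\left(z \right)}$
(-2*y*exp(x*y) - 3*z*exp(x*z), -2*x*exp(x*y), -3*x*exp(x*z) + 5*sin(z))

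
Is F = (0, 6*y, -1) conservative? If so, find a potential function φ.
Yes, F is conservative. φ = 3*y**2 - z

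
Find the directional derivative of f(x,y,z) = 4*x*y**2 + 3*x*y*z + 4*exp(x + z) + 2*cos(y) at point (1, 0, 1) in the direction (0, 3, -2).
sqrt(13)*(9 - 8*exp(2))/13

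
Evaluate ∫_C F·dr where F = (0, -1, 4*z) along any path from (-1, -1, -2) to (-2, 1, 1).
-8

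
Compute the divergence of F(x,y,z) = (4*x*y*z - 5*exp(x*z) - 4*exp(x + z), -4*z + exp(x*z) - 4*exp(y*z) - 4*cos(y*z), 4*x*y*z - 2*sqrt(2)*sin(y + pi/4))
4*x*y + 4*y*z - 5*z*exp(x*z) - 4*z*exp(y*z) + 4*z*sin(y*z) - 4*exp(x + z)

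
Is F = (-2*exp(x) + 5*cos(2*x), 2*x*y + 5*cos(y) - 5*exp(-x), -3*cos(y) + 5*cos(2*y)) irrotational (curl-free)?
No, ∇×F = ((3 - 20*cos(y))*sin(y), 0, 2*y + 5*exp(-x))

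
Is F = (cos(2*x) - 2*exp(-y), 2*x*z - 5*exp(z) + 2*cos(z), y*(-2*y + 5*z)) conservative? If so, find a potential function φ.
No, ∇×F = (-2*x - 4*y + 5*z + 5*exp(z) + 2*sin(z), 0, 2*z - 2*exp(-y)) ≠ 0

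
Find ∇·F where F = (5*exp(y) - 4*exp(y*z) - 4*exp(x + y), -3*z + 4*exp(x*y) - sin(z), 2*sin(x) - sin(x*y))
4*x*exp(x*y) - 4*exp(x + y)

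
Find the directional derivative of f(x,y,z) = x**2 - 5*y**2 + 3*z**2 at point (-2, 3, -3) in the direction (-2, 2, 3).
-106*sqrt(17)/17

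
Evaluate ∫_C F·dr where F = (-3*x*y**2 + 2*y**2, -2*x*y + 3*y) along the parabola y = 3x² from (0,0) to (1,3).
27/5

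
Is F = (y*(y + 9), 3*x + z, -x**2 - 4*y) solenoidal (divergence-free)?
Yes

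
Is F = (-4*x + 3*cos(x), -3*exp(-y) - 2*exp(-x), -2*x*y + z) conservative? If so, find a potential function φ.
No, ∇×F = (-2*x, 2*y, 2*exp(-x)) ≠ 0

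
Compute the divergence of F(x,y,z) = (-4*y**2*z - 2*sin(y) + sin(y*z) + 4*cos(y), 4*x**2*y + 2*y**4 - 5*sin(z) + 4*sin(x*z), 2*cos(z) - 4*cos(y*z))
4*x**2 + 8*y**3 + 4*y*sin(y*z) - 2*sin(z)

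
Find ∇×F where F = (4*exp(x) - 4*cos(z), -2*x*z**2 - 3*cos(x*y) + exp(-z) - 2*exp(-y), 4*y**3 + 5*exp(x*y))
(4*x*z + 5*x*exp(x*y) + 12*y**2 + exp(-z), -5*y*exp(x*y) + 4*sin(z), 3*y*sin(x*y) - 2*z**2)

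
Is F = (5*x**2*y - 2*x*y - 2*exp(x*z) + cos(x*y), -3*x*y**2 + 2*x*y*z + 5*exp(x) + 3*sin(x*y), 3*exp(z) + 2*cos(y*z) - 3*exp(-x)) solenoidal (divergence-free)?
No, ∇·F = 4*x*y + 2*x*z + 3*x*cos(x*y) - y*sin(x*y) - 2*y*sin(y*z) - 2*y - 2*z*exp(x*z) + 3*exp(z)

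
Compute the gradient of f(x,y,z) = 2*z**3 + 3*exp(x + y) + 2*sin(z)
(3*exp(x + y), 3*exp(x + y), 6*z**2 + 2*cos(z))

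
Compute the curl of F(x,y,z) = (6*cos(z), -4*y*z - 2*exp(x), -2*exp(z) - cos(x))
(4*y, -sin(x) - 6*sin(z), -2*exp(x))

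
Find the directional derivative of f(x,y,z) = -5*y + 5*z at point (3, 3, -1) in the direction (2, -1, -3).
-5*sqrt(14)/7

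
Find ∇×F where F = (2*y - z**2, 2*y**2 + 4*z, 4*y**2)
(8*y - 4, -2*z, -2)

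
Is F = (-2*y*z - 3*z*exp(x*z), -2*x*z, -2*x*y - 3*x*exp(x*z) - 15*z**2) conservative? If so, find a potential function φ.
Yes, F is conservative. φ = -2*x*y*z - 5*z**3 - 3*exp(x*z)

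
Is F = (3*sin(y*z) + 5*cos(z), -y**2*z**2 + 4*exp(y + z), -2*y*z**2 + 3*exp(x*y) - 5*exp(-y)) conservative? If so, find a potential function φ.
No, ∇×F = (3*x*exp(x*y) + 2*y**2*z - 2*z**2 - 4*exp(y + z) + 5*exp(-y), -3*y*exp(x*y) + 3*y*cos(y*z) - 5*sin(z), -3*z*cos(y*z)) ≠ 0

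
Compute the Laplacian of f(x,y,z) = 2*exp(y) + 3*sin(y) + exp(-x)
2*exp(y) - 3*sin(y) + exp(-x)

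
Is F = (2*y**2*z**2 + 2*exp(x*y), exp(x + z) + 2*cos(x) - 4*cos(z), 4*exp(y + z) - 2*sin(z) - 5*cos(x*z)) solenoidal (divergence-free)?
No, ∇·F = 5*x*sin(x*z) + 2*y*exp(x*y) + 4*exp(y + z) - 2*cos(z)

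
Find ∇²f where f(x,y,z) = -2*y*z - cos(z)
cos(z)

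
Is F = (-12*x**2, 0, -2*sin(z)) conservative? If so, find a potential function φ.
Yes, F is conservative. φ = -4*x**3 + 2*cos(z)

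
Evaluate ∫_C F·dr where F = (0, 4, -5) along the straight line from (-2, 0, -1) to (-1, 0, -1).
0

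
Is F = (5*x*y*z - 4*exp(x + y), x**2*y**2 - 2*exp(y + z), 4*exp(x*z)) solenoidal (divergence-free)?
No, ∇·F = 2*x**2*y + 4*x*exp(x*z) + 5*y*z - 4*exp(x + y) - 2*exp(y + z)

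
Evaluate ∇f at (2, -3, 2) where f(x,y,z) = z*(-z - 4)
(0, 0, -8)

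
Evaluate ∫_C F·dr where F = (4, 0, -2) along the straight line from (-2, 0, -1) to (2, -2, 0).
14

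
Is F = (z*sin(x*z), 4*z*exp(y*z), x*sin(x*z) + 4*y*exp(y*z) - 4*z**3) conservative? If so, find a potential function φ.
Yes, F is conservative. φ = -z**4 + 4*exp(y*z) - cos(x*z)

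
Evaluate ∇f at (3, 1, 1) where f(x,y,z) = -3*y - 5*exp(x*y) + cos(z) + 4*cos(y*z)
(-5*exp(3), -15*exp(3) - 4*sin(1) - 3, -5*sin(1))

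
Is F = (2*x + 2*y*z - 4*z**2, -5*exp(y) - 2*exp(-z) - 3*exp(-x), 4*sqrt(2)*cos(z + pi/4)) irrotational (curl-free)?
No, ∇×F = (-2*exp(-z), 2*y - 8*z, -2*z + 3*exp(-x))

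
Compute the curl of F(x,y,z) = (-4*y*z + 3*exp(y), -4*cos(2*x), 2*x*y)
(2*x, -6*y, 4*z - 3*exp(y) + 8*sin(2*x))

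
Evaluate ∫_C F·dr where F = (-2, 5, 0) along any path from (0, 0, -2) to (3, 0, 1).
-6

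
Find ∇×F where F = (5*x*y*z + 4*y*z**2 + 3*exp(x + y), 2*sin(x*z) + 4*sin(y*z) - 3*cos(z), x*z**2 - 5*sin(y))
(-2*x*cos(x*z) - 4*y*cos(y*z) - 3*sin(z) - 5*cos(y), 5*x*y + 8*y*z - z**2, -5*x*z - 4*z**2 + 2*z*cos(x*z) - 3*exp(x + y))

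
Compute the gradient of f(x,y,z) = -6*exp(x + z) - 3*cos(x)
(-6*exp(x + z) + 3*sin(x), 0, -6*exp(x + z))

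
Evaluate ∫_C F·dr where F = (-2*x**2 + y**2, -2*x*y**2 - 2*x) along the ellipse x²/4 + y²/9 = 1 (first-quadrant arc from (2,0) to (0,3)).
-39*pi/4 - 20/3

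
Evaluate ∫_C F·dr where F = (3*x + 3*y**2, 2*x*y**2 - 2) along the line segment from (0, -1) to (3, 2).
30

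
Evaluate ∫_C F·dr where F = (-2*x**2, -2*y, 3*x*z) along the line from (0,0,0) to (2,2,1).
-22/3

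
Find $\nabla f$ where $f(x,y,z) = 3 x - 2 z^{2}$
(3, 0, -4*z)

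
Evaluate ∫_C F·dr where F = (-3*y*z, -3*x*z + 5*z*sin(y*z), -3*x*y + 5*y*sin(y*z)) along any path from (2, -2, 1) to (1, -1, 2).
-6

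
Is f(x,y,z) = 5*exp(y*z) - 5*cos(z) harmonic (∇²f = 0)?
No, ∇²f = 5*y**2*exp(y*z) + 5*z**2*exp(y*z) + 5*cos(z)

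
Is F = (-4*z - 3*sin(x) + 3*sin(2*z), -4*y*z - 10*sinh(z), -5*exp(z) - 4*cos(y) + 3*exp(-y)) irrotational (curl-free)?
No, ∇×F = (4*y + 4*sin(y) + 10*cosh(z) - 3*exp(-y), 6*cos(2*z) - 4, 0)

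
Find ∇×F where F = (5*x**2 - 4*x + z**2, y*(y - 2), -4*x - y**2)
(-2*y, 2*z + 4, 0)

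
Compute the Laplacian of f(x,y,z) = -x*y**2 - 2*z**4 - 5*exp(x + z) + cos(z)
-2*x - 24*z**2 - 10*exp(x + z) - cos(z)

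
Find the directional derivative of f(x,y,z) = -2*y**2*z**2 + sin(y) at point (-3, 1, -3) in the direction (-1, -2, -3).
sqrt(14)*(18 - cos(1))/7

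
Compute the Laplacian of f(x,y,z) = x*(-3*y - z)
0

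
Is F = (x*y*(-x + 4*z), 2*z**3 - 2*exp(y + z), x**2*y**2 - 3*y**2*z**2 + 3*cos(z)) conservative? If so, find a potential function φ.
No, ∇×F = (2*x**2*y - 6*y*z**2 - 6*z**2 + 2*exp(y + z), 2*x*y*(2 - y), x*(x - 4*z)) ≠ 0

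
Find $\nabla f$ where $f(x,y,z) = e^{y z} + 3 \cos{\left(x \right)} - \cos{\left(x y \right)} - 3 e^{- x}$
(y*sin(x*y) - 3*sin(x) + 3*exp(-x), x*sin(x*y) + z*exp(y*z), y*exp(y*z))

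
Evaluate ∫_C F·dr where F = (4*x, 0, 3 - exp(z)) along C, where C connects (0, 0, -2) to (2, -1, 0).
exp(-2) + 13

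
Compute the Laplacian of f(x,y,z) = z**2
2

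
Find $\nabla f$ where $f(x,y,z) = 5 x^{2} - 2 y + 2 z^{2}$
(10*x, -2, 4*z)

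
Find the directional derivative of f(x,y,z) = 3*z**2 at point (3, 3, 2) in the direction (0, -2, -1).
-12*sqrt(5)/5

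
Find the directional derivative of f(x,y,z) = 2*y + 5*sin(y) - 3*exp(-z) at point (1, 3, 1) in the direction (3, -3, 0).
-sqrt(2)*(5*cos(3) + 2)/2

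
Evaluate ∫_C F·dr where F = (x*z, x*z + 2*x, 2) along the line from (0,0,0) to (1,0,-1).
-7/3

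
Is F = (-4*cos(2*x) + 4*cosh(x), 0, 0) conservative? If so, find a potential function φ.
Yes, F is conservative. φ = -2*sin(2*x) + 4*sinh(x)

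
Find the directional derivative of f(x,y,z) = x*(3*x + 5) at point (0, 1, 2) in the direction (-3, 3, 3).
-5*sqrt(3)/3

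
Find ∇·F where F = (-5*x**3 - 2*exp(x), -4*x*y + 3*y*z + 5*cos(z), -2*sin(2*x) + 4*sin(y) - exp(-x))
-15*x**2 - 4*x + 3*z - 2*exp(x)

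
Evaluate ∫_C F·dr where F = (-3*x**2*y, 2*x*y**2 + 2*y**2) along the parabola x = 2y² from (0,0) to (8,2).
-88912/105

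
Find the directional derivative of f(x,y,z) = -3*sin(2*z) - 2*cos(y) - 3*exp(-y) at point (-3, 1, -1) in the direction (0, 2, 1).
2*sqrt(5)*(3 - 3*E*cos(2) + 2*E*sin(1))*exp(-1)/5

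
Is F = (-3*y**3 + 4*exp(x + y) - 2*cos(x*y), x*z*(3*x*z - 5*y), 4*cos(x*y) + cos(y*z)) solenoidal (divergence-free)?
No, ∇·F = -5*x*z + 2*y*sin(x*y) - y*sin(y*z) + 4*exp(x + y)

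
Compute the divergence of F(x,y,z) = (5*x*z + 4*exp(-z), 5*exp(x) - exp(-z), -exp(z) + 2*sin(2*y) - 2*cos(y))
5*z - exp(z)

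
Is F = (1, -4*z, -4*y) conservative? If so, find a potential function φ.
Yes, F is conservative. φ = x - 4*y*z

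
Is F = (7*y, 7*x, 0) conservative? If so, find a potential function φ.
Yes, F is conservative. φ = 7*x*y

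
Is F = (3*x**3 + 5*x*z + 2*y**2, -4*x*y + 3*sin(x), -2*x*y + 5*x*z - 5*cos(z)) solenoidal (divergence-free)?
No, ∇·F = 9*x**2 + x + 5*z + 5*sin(z)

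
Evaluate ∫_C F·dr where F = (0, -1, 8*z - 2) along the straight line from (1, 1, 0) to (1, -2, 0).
3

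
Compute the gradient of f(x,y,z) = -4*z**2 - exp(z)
(0, 0, -8*z - exp(z))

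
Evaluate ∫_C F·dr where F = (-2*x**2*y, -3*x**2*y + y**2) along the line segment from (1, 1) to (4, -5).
-300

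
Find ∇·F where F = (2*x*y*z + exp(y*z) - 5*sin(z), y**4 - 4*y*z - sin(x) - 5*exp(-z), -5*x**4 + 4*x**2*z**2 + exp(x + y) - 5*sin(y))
8*x**2*z + 4*y**3 + 2*y*z - 4*z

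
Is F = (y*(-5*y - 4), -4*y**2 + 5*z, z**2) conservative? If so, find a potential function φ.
No, ∇×F = (-5, 0, 10*y + 4) ≠ 0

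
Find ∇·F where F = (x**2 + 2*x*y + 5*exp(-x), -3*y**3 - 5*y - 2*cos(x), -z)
2*x - 9*y**2 + 2*y - 6 - 5*exp(-x)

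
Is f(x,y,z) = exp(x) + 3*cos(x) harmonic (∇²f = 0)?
No, ∇²f = exp(x) - 3*cos(x)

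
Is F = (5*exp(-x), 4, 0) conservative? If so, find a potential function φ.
Yes, F is conservative. φ = 4*y - 5*exp(-x)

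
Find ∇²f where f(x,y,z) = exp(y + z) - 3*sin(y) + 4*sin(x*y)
-4*x**2*sin(x*y) - 4*y**2*sin(x*y) + 2*exp(y + z) + 3*sin(y)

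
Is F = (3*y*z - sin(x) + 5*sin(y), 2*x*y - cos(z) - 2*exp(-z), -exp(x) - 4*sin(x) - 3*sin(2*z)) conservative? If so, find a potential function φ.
No, ∇×F = (-sin(z) - 2*exp(-z), 3*y + exp(x) + 4*cos(x), 2*y - 3*z - 5*cos(y)) ≠ 0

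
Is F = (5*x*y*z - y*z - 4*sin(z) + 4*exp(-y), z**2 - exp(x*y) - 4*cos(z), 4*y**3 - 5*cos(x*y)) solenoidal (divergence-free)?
No, ∇·F = -x*exp(x*y) + 5*y*z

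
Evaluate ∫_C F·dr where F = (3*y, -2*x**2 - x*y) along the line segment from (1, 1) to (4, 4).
-81/2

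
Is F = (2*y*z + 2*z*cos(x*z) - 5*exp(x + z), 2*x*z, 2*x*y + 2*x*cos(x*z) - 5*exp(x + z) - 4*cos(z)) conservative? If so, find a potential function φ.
Yes, F is conservative. φ = 2*x*y*z - 5*exp(x + z) - 4*sin(z) + 2*sin(x*z)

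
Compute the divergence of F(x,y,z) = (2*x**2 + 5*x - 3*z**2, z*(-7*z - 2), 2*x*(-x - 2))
4*x + 5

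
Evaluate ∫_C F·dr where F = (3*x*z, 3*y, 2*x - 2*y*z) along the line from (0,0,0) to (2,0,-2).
-12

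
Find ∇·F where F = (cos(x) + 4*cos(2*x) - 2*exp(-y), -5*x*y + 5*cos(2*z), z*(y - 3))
-5*x + y - sin(x) - 8*sin(2*x) - 3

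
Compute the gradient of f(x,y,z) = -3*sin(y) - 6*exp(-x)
(6*exp(-x), -3*cos(y), 0)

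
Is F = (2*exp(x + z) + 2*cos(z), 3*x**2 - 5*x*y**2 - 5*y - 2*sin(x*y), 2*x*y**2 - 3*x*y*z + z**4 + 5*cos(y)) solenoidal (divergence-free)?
No, ∇·F = -13*x*y - 2*x*cos(x*y) + 4*z**3 + 2*exp(x + z) - 5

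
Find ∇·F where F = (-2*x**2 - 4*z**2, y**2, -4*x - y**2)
-4*x + 2*y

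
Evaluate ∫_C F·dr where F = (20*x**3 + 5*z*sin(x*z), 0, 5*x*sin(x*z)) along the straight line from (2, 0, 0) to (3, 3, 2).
330 - 5*cos(6)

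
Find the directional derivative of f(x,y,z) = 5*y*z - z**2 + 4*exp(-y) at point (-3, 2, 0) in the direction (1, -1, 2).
2*sqrt(6)*(1 + 5*exp(2))*exp(-2)/3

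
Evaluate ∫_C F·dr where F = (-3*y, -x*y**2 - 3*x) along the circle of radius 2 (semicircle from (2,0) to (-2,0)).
-2*pi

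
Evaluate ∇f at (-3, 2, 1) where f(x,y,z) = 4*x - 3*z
(4, 0, -3)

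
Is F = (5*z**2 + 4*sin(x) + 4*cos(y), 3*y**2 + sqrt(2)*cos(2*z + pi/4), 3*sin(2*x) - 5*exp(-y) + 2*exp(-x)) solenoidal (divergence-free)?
No, ∇·F = 6*y + 4*cos(x)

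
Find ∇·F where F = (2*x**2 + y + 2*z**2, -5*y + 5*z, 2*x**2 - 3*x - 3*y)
4*x - 5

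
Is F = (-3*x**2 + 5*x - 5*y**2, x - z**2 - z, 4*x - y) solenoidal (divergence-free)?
No, ∇·F = 5 - 6*x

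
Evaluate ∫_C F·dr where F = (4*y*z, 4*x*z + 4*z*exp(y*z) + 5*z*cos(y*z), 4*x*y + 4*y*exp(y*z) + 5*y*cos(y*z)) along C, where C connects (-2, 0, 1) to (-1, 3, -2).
4*exp(-6) - 5*sin(6) + 20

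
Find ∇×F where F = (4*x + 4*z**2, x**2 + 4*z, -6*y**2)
(-12*y - 4, 8*z, 2*x)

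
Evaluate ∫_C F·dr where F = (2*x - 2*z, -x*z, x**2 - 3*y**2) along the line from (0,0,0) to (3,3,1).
-3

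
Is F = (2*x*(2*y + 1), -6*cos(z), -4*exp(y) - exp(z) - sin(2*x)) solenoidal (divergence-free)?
No, ∇·F = 4*y - exp(z) + 2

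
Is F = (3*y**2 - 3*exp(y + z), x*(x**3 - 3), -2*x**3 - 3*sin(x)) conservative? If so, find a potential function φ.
No, ∇×F = (0, 6*x**2 - 3*exp(y + z) + 3*cos(x), 4*x**3 - 6*y + 3*exp(y + z) - 3) ≠ 0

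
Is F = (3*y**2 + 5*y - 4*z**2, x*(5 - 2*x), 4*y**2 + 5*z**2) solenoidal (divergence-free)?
No, ∇·F = 10*z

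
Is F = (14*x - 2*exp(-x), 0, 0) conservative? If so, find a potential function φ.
Yes, F is conservative. φ = 7*x**2 + 2*exp(-x)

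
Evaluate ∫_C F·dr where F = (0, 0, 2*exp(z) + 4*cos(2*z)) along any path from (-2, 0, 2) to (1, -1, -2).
-2*exp(2) + 2*exp(-2) - 4*sin(4)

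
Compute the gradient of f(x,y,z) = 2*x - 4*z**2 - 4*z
(2, 0, -8*z - 4)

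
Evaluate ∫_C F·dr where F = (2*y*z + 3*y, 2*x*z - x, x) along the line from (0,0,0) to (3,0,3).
9/2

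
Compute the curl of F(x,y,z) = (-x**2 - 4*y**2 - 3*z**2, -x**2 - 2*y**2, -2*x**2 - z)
(0, 4*x - 6*z, -2*x + 8*y)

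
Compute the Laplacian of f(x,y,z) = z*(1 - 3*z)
-6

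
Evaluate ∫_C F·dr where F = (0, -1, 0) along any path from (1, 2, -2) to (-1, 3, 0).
-1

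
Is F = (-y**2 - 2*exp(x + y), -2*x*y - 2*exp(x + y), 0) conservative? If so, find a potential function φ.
Yes, F is conservative. φ = -x*y**2 - 2*exp(x + y)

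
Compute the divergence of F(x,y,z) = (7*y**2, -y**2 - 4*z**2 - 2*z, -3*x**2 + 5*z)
5 - 2*y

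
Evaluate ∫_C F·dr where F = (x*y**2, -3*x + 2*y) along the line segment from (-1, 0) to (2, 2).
6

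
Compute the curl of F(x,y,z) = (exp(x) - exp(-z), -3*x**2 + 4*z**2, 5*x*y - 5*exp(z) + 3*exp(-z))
(5*x - 8*z, -5*y + exp(-z), -6*x)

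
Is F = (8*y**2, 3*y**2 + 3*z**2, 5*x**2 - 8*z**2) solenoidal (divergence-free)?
No, ∇·F = 6*y - 16*z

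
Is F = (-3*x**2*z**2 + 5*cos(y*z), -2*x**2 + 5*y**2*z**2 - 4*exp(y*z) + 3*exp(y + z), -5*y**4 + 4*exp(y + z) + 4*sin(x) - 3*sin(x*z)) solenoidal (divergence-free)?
No, ∇·F = -6*x*z**2 - 3*x*cos(x*z) + 10*y*z**2 - 4*z*exp(y*z) + 7*exp(y + z)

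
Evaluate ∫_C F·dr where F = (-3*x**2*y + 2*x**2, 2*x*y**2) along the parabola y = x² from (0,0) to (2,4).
6224/105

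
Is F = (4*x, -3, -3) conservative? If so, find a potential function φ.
Yes, F is conservative. φ = 2*x**2 - 3*y - 3*z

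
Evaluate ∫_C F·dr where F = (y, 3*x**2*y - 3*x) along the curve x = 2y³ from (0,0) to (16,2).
384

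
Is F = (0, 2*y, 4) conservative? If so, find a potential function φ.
Yes, F is conservative. φ = y**2 + 4*z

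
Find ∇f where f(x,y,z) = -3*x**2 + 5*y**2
(-6*x, 10*y, 0)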